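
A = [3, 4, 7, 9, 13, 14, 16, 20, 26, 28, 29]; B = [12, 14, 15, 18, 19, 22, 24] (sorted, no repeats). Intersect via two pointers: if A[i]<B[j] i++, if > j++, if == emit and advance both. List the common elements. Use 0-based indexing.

i=0 j=0: 3<12, i++
i=1 j=0: 4<12, i++
i=2 j=0: 7<12, i++
i=3 j=0: 9<12, i++
i=4 j=0: 13>12, j++
i=4 j=1: 13<14, i++
i=5 j=1: 14==14 emit, i++,j++
i=6 j=2: 16>15, j++
i=6 j=3: 16<18, i++
i=7 j=3: 20>18, j++
i=7 j=4: 20>19, j++
i=7 j=5: 20<22, i++
i=8 j=5: 26>22, j++
i=8 j=6: 26>24, j++

intersection = [14]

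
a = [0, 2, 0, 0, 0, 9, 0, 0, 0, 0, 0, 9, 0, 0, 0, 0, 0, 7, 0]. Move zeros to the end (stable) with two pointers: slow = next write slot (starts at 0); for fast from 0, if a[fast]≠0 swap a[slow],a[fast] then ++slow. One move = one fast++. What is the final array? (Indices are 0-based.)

[2, 9, 9, 7, 0, 0, 0, 0, 0, 0, 0, 0, 0, 0, 0, 0, 0, 0, 0]

(s=0,f=0) a[fast]=0 → fast++
(s=0,f=1) a[fast]=2≠0 swap→a[0]=2 → slow++,fast++
(s=1,f=2) a[fast]=0 → fast++
(s=1,f=3) a[fast]=0 → fast++
(s=1,f=4) a[fast]=0 → fast++
(s=1,f=5) a[fast]=9≠0 swap→a[1]=9 → slow++,fast++
(s=2,f=6) a[fast]=0 → fast++
(s=2,f=7) a[fast]=0 → fast++
(s=2,f=8) a[fast]=0 → fast++
(s=2,f=9) a[fast]=0 → fast++
(s=2,f=10) a[fast]=0 → fast++
(s=2,f=11) a[fast]=9≠0 swap→a[2]=9 → slow++,fast++
(s=3,f=12) a[fast]=0 → fast++
(s=3,f=13) a[fast]=0 → fast++
(s=3,f=14) a[fast]=0 → fast++
(s=3,f=15) a[fast]=0 → fast++
(s=3,f=16) a[fast]=0 → fast++
(s=3,f=17) a[fast]=7≠0 swap→a[3]=7 → slow++,fast++
(s=4,f=18) a[fast]=0 → fast++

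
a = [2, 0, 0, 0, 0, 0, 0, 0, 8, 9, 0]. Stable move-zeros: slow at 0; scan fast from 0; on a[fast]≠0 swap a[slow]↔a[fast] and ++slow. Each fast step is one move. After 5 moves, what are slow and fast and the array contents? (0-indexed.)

slow=1, fast=5, a=[2, 0, 0, 0, 0, 0, 0, 0, 8, 9, 0]

slow=0 fast=0: a[fast]=2≠0 swap→a[0]=2, slow++,fast++
slow=1 fast=1: a[fast]=0, fast++
slow=1 fast=2: a[fast]=0, fast++
slow=1 fast=3: a[fast]=0, fast++
slow=1 fast=4: a[fast]=0, fast++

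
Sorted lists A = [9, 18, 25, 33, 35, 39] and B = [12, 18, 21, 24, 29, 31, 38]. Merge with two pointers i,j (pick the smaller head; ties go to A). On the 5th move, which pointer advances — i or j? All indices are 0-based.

i=0 j=0: A[i]=9<=B[j]=12 take 9, i++
i=1 j=0: A[i]=18>B[j]=12 take 12, j++
i=1 j=1: A[i]=18<=B[j]=18 take 18, i++
i=2 j=1: A[i]=25>B[j]=18 take 18, j++
i=2 j=2: A[i]=25>B[j]=21 take 21, j++

j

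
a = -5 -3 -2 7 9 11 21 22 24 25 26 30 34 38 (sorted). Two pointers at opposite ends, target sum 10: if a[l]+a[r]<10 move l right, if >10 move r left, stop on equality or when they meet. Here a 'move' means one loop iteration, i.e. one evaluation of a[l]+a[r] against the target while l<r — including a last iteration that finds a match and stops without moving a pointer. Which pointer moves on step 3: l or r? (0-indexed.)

r

l=0 r=13: -5+38=33 >10, r--
l=0 r=12: -5+34=29 >10, r--
l=0 r=11: -5+30=25 >10, r--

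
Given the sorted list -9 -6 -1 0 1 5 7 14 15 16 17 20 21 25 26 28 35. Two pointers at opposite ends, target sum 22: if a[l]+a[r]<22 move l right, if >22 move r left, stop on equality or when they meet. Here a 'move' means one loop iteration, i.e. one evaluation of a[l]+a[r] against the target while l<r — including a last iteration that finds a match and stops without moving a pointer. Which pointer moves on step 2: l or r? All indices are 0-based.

l

[0,16] -9+35=26 >22 → r--
[0,15] -9+28=19 <22 → l++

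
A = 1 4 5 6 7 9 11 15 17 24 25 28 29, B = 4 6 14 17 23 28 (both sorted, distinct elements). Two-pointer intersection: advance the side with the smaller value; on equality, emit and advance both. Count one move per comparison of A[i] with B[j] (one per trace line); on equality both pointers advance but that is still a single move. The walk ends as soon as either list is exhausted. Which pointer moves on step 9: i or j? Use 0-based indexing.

[i=0,j=0] 1<4 → i++
[i=1,j=0] 4==4 emit → i++,j++
[i=2,j=1] 5<6 → i++
[i=3,j=1] 6==6 emit → i++,j++
[i=4,j=2] 7<14 → i++
[i=5,j=2] 9<14 → i++
[i=6,j=2] 11<14 → i++
[i=7,j=2] 15>14 → j++
[i=7,j=3] 15<17 → i++

i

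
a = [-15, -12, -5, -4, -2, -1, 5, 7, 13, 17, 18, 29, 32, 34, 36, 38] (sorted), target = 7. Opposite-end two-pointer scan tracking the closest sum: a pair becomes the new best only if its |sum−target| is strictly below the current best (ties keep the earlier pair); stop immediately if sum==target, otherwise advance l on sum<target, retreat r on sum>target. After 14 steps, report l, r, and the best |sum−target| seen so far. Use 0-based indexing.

l=6, r=7, best |Δ|=1

[0,15] -15+38=23 d=16 * → r--
[0,14] -15+36=21 d=14 * → r--
[0,13] -15+34=19 d=12 * → r--
[0,12] -15+32=17 d=10 * → r--
[0,11] -15+29=14 d=7 * → r--
[0,10] -15+18=3 d=4 * → l++
[1,10] -12+18=6 d=1 * → l++
[2,10] -5+18=13 d=6 → r--
[2,9] -5+17=12 d=5 → r--
[2,8] -5+13=8 d=1 → r--
[2,7] -5+7=2 d=5 → l++
[3,7] -4+7=3 d=4 → l++
[4,7] -2+7=5 d=2 → l++
[5,7] -1+7=6 d=1 → l++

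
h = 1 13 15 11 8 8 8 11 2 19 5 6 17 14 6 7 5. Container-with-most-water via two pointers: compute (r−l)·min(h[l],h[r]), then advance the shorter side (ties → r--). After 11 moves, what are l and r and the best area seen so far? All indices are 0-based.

l=7, r=12, best area=156

[0,16] min(1,5)*16=16 best=16 * → l++
[1,16] min(13,5)*15=75 best=75 * → r--
[1,15] min(13,7)*14=98 best=98 * → r--
[1,14] min(13,6)*13=78 best=98 → r--
[1,13] min(13,14)*12=156 best=156 * → l++
[2,13] min(15,14)*11=154 best=156 → r--
[2,12] min(15,17)*10=150 best=156 → l++
[3,12] min(11,17)*9=99 best=156 → l++
[4,12] min(8,17)*8=64 best=156 → l++
[5,12] min(8,17)*7=56 best=156 → l++
[6,12] min(8,17)*6=48 best=156 → l++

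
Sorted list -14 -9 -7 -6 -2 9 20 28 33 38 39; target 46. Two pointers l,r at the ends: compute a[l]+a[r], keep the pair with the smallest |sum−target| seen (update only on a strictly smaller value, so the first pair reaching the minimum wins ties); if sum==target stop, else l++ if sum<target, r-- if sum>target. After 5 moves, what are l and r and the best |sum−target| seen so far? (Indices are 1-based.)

l=6, r=11, best |Δ|=9

l=1 r=11: -14+39=25 d=21 *, l++
l=2 r=11: -9+39=30 d=16 *, l++
l=3 r=11: -7+39=32 d=14 *, l++
l=4 r=11: -6+39=33 d=13 *, l++
l=5 r=11: -2+39=37 d=9 *, l++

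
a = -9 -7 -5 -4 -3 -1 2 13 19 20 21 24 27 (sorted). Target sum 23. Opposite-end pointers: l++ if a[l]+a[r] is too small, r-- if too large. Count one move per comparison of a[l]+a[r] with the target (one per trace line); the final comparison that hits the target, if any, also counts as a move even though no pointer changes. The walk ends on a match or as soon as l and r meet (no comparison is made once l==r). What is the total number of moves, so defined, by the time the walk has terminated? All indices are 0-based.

l=0 r=12: -9+27=18 <23, l++
l=1 r=12: -7+27=20 <23, l++
l=2 r=12: -5+27=22 <23, l++
l=3 r=12: -4+27=23, found

4 moves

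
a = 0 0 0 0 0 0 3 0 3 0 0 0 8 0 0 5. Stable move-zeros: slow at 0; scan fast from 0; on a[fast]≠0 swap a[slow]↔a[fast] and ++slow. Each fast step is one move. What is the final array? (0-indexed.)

slow=0 fast=0: a[fast]=0, fast++
slow=0 fast=1: a[fast]=0, fast++
slow=0 fast=2: a[fast]=0, fast++
slow=0 fast=3: a[fast]=0, fast++
slow=0 fast=4: a[fast]=0, fast++
slow=0 fast=5: a[fast]=0, fast++
slow=0 fast=6: a[fast]=3≠0 swap→a[0]=3, slow++,fast++
slow=1 fast=7: a[fast]=0, fast++
slow=1 fast=8: a[fast]=3≠0 swap→a[1]=3, slow++,fast++
slow=2 fast=9: a[fast]=0, fast++
slow=2 fast=10: a[fast]=0, fast++
slow=2 fast=11: a[fast]=0, fast++
slow=2 fast=12: a[fast]=8≠0 swap→a[2]=8, slow++,fast++
slow=3 fast=13: a[fast]=0, fast++
slow=3 fast=14: a[fast]=0, fast++
slow=3 fast=15: a[fast]=5≠0 swap→a[3]=5, slow++,fast++

[3, 3, 8, 5, 0, 0, 0, 0, 0, 0, 0, 0, 0, 0, 0, 0]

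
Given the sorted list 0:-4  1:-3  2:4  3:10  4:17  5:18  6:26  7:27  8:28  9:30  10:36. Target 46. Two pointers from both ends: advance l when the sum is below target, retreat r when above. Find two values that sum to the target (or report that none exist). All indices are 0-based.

(10, 36)

[0,10] -4+36=32 <46 → l++
[1,10] -3+36=33 <46 → l++
[2,10] 4+36=40 <46 → l++
[3,10] 10+36=46 → found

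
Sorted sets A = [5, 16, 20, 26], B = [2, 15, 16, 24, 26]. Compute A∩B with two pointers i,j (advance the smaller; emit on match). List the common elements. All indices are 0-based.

i=0 j=0: 5>2, j++
i=0 j=1: 5<15, i++
i=1 j=1: 16>15, j++
i=1 j=2: 16==16 emit, i++,j++
i=2 j=3: 20<24, i++
i=3 j=3: 26>24, j++
i=3 j=4: 26==26 emit, i++,j++

intersection = [16, 26]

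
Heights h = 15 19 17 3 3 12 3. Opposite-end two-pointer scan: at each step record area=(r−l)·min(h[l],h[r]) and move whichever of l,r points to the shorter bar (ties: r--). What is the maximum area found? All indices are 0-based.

[0,6] min(15,3)*6=18 best=18 * → r--
[0,5] min(15,12)*5=60 best=60 * → r--
[0,4] min(15,3)*4=12 best=60 → r--
[0,3] min(15,3)*3=9 best=60 → r--
[0,2] min(15,17)*2=30 best=60 → l++
[1,2] min(19,17)*1=17 best=60 → r--

max area = 60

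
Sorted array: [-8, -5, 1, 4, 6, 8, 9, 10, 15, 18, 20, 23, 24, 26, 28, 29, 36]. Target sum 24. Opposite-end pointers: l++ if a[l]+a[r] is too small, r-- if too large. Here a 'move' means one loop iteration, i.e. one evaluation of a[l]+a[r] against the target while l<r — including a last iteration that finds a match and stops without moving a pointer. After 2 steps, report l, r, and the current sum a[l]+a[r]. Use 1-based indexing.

[1,17] -8+36=28 >24 → r--
[1,16] -8+29=21 <24 → l++

l=2, r=16, sum=24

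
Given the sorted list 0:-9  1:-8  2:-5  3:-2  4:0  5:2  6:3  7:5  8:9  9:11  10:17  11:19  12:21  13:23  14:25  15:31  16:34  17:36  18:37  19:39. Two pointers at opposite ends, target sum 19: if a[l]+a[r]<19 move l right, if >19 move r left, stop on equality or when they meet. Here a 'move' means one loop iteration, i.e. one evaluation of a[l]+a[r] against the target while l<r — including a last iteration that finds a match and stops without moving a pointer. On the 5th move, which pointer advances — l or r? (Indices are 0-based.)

r

l=0 r=19: -9+39=30 >19, r--
l=0 r=18: -9+37=28 >19, r--
l=0 r=17: -9+36=27 >19, r--
l=0 r=16: -9+34=25 >19, r--
l=0 r=15: -9+31=22 >19, r--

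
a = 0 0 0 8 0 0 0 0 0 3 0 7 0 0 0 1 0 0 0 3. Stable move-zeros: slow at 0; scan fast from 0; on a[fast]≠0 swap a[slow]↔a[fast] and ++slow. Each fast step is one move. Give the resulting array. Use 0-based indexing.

[8, 3, 7, 1, 3, 0, 0, 0, 0, 0, 0, 0, 0, 0, 0, 0, 0, 0, 0, 0]

(s=0,f=0) a[fast]=0 → fast++
(s=0,f=1) a[fast]=0 → fast++
(s=0,f=2) a[fast]=0 → fast++
(s=0,f=3) a[fast]=8≠0 swap→a[0]=8 → slow++,fast++
(s=1,f=4) a[fast]=0 → fast++
(s=1,f=5) a[fast]=0 → fast++
(s=1,f=6) a[fast]=0 → fast++
(s=1,f=7) a[fast]=0 → fast++
(s=1,f=8) a[fast]=0 → fast++
(s=1,f=9) a[fast]=3≠0 swap→a[1]=3 → slow++,fast++
(s=2,f=10) a[fast]=0 → fast++
(s=2,f=11) a[fast]=7≠0 swap→a[2]=7 → slow++,fast++
(s=3,f=12) a[fast]=0 → fast++
(s=3,f=13) a[fast]=0 → fast++
(s=3,f=14) a[fast]=0 → fast++
(s=3,f=15) a[fast]=1≠0 swap→a[3]=1 → slow++,fast++
(s=4,f=16) a[fast]=0 → fast++
(s=4,f=17) a[fast]=0 → fast++
(s=4,f=18) a[fast]=0 → fast++
(s=4,f=19) a[fast]=3≠0 swap→a[4]=3 → slow++,fast++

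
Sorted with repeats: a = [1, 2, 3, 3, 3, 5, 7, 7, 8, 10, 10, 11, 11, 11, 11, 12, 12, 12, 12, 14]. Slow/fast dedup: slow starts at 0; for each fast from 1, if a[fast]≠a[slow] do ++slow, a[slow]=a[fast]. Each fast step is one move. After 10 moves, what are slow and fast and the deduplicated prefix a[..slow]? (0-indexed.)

slow=0 fast=1: a[fast]=2≠a[slow]=1 write a[1]=2, slow++,fast++
slow=1 fast=2: a[fast]=3≠a[slow]=2 write a[2]=3, slow++,fast++
slow=2 fast=3: a[fast]=3=a[slow] dup, fast++
slow=2 fast=4: a[fast]=3=a[slow] dup, fast++
slow=2 fast=5: a[fast]=5≠a[slow]=3 write a[3]=5, slow++,fast++
slow=3 fast=6: a[fast]=7≠a[slow]=5 write a[4]=7, slow++,fast++
slow=4 fast=7: a[fast]=7=a[slow] dup, fast++
slow=4 fast=8: a[fast]=8≠a[slow]=7 write a[5]=8, slow++,fast++
slow=5 fast=9: a[fast]=10≠a[slow]=8 write a[6]=10, slow++,fast++
slow=6 fast=10: a[fast]=10=a[slow] dup, fast++

slow=6, fast=11, prefix=[1, 2, 3, 5, 7, 8, 10]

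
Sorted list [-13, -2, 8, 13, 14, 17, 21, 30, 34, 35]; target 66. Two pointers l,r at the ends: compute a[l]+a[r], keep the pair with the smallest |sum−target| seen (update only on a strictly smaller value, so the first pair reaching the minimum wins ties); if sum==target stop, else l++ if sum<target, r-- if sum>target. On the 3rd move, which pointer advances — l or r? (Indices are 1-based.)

[1,10] -13+35=22 d=44 * → l++
[2,10] -2+35=33 d=33 * → l++
[3,10] 8+35=43 d=23 * → l++

l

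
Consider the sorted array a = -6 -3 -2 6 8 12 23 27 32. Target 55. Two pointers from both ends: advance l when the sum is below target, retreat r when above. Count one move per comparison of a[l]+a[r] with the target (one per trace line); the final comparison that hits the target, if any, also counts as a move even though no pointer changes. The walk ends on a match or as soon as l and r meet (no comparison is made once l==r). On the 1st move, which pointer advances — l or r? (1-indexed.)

l

[1,9] -6+32=26 <55 → l++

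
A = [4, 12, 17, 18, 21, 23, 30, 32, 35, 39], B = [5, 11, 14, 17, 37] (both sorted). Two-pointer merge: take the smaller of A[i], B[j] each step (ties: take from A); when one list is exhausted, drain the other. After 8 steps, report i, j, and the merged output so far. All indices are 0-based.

i=4, j=4, merged so far=[4, 5, 11, 12, 14, 17, 17, 18]

[i=0,j=0] A[i]=4<=B[j]=5 take 4 → i++
[i=1,j=0] A[i]=12>B[j]=5 take 5 → j++
[i=1,j=1] A[i]=12>B[j]=11 take 11 → j++
[i=1,j=2] A[i]=12<=B[j]=14 take 12 → i++
[i=2,j=2] A[i]=17>B[j]=14 take 14 → j++
[i=2,j=3] A[i]=17<=B[j]=17 take 17 → i++
[i=3,j=3] A[i]=18>B[j]=17 take 17 → j++
[i=3,j=4] A[i]=18<=B[j]=37 take 18 → i++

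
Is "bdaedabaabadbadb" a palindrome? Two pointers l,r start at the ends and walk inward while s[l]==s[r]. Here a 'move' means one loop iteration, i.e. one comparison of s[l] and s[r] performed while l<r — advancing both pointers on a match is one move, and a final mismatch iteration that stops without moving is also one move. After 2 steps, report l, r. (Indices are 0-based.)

[0,15] 'b'=='b' → l++,r--
[1,14] 'd'=='d' → l++,r--

l=2, r=13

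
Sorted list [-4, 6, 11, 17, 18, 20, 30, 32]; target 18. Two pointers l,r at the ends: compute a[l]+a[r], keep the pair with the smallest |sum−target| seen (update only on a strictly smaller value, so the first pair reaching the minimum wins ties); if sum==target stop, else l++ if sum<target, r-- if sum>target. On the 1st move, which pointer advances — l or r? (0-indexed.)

r

[0,7] -4+32=28 d=10 * → r--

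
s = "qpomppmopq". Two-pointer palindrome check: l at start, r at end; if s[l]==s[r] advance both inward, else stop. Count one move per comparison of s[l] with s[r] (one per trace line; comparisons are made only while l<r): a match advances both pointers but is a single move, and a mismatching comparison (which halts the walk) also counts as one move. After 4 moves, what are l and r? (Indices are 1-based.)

[1,10] 'q'=='q' → l++,r--
[2,9] 'p'=='p' → l++,r--
[3,8] 'o'=='o' → l++,r--
[4,7] 'm'=='m' → l++,r--

l=5, r=6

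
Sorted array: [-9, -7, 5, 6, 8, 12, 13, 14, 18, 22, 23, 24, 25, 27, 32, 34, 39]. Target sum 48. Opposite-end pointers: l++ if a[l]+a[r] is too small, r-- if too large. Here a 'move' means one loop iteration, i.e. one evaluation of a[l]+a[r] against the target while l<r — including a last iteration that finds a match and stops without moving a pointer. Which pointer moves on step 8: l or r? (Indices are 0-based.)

l

l=0 r=16: -9+39=30 <48, l++
l=1 r=16: -7+39=32 <48, l++
l=2 r=16: 5+39=44 <48, l++
l=3 r=16: 6+39=45 <48, l++
l=4 r=16: 8+39=47 <48, l++
l=5 r=16: 12+39=51 >48, r--
l=5 r=15: 12+34=46 <48, l++
l=6 r=15: 13+34=47 <48, l++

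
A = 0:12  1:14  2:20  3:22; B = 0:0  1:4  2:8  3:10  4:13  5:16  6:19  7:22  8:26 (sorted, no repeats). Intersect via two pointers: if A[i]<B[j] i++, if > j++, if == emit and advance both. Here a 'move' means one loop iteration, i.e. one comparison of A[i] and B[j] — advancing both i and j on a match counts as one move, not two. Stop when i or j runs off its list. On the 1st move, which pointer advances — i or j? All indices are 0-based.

j

i=0 j=0: 12>0, j++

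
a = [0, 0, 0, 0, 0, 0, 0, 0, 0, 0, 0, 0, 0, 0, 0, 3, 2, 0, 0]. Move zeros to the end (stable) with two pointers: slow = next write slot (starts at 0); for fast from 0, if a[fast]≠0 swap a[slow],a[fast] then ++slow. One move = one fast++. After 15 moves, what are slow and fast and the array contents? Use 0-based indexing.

slow=0, fast=15, a=[0, 0, 0, 0, 0, 0, 0, 0, 0, 0, 0, 0, 0, 0, 0, 3, 2, 0, 0]

(s=0,f=0) a[fast]=0 → fast++
(s=0,f=1) a[fast]=0 → fast++
(s=0,f=2) a[fast]=0 → fast++
(s=0,f=3) a[fast]=0 → fast++
(s=0,f=4) a[fast]=0 → fast++
(s=0,f=5) a[fast]=0 → fast++
(s=0,f=6) a[fast]=0 → fast++
(s=0,f=7) a[fast]=0 → fast++
(s=0,f=8) a[fast]=0 → fast++
(s=0,f=9) a[fast]=0 → fast++
(s=0,f=10) a[fast]=0 → fast++
(s=0,f=11) a[fast]=0 → fast++
(s=0,f=12) a[fast]=0 → fast++
(s=0,f=13) a[fast]=0 → fast++
(s=0,f=14) a[fast]=0 → fast++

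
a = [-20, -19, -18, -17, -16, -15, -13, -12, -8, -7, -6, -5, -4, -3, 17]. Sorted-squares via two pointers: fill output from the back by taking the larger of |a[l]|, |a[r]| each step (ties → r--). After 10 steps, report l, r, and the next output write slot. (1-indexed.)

l=1 r=15: |-20|>|17| out[15]=400, l++
l=2 r=15: |-19|>|17| out[14]=361, l++
l=3 r=15: |-18|>|17| out[13]=324, l++
l=4 r=15: |-17|<=|17| out[12]=289, r--
l=4 r=14: |-17|>|-3| out[11]=289, l++
l=5 r=14: |-16|>|-3| out[10]=256, l++
l=6 r=14: |-15|>|-3| out[9]=225, l++
l=7 r=14: |-13|>|-3| out[8]=169, l++
l=8 r=14: |-12|>|-3| out[7]=144, l++
l=9 r=14: |-8|>|-3| out[6]=64, l++

l=10, r=14, next write slot=5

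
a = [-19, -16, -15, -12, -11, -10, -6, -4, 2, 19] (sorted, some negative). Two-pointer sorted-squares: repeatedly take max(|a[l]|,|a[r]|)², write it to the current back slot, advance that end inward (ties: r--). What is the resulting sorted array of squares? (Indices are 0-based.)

[4, 16, 36, 100, 121, 144, 225, 256, 361, 361]

l=0 r=9: |-19|<=|19| out[9]=361, r--
l=0 r=8: |-19|>|2| out[8]=361, l++
l=1 r=8: |-16|>|2| out[7]=256, l++
l=2 r=8: |-15|>|2| out[6]=225, l++
l=3 r=8: |-12|>|2| out[5]=144, l++
l=4 r=8: |-11|>|2| out[4]=121, l++
l=5 r=8: |-10|>|2| out[3]=100, l++
l=6 r=8: |-6|>|2| out[2]=36, l++
l=7 r=8: |-4|>|2| out[1]=16, l++
l=8 r=8: |2|<=|2| out[0]=4, r--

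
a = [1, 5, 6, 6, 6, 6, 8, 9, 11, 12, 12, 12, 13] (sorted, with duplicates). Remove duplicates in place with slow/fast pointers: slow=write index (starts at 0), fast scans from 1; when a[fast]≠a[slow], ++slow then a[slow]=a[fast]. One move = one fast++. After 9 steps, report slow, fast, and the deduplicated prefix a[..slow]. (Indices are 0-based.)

slow=6, fast=10, prefix=[1, 5, 6, 8, 9, 11, 12]

slow=0 fast=1: a[fast]=5≠a[slow]=1 write a[1]=5, slow++,fast++
slow=1 fast=2: a[fast]=6≠a[slow]=5 write a[2]=6, slow++,fast++
slow=2 fast=3: a[fast]=6=a[slow] dup, fast++
slow=2 fast=4: a[fast]=6=a[slow] dup, fast++
slow=2 fast=5: a[fast]=6=a[slow] dup, fast++
slow=2 fast=6: a[fast]=8≠a[slow]=6 write a[3]=8, slow++,fast++
slow=3 fast=7: a[fast]=9≠a[slow]=8 write a[4]=9, slow++,fast++
slow=4 fast=8: a[fast]=11≠a[slow]=9 write a[5]=11, slow++,fast++
slow=5 fast=9: a[fast]=12≠a[slow]=11 write a[6]=12, slow++,fast++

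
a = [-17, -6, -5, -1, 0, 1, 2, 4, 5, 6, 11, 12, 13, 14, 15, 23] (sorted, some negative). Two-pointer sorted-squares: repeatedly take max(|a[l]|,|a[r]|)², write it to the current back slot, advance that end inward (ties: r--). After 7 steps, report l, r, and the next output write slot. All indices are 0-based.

l=0 r=15: |-17|<=|23| out[15]=529, r--
l=0 r=14: |-17|>|15| out[14]=289, l++
l=1 r=14: |-6|<=|15| out[13]=225, r--
l=1 r=13: |-6|<=|14| out[12]=196, r--
l=1 r=12: |-6|<=|13| out[11]=169, r--
l=1 r=11: |-6|<=|12| out[10]=144, r--
l=1 r=10: |-6|<=|11| out[9]=121, r--

l=1, r=9, next write slot=8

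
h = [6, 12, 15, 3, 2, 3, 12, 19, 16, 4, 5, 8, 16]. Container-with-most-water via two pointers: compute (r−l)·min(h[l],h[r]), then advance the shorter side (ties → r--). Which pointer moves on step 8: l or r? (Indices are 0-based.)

[0,12] min(6,16)*12=72 best=72 * → l++
[1,12] min(12,16)*11=132 best=132 * → l++
[2,12] min(15,16)*10=150 best=150 * → l++
[3,12] min(3,16)*9=27 best=150 → l++
[4,12] min(2,16)*8=16 best=150 → l++
[5,12] min(3,16)*7=21 best=150 → l++
[6,12] min(12,16)*6=72 best=150 → l++
[7,12] min(19,16)*5=80 best=150 → r--

r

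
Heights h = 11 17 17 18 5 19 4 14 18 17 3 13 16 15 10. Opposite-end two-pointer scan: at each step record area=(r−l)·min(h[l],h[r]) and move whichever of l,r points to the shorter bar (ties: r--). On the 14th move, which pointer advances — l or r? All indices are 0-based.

l

l=0 r=14: min(11,10)*14=140 best=140 *, r--
l=0 r=13: min(11,15)*13=143 best=143 *, l++
l=1 r=13: min(17,15)*12=180 best=180 *, r--
l=1 r=12: min(17,16)*11=176 best=180, r--
l=1 r=11: min(17,13)*10=130 best=180, r--
l=1 r=10: min(17,3)*9=27 best=180, r--
l=1 r=9: min(17,17)*8=136 best=180, r--
l=1 r=8: min(17,18)*7=119 best=180, l++
l=2 r=8: min(17,18)*6=102 best=180, l++
l=3 r=8: min(18,18)*5=90 best=180, r--
l=3 r=7: min(18,14)*4=56 best=180, r--
l=3 r=6: min(18,4)*3=12 best=180, r--
l=3 r=5: min(18,19)*2=36 best=180, l++
l=4 r=5: min(5,19)*1=5 best=180, l++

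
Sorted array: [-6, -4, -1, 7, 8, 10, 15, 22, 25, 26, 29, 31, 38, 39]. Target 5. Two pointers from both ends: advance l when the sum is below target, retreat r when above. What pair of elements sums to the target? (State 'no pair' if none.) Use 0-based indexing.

l=0 r=13: -6+39=33 >5, r--
l=0 r=12: -6+38=32 >5, r--
l=0 r=11: -6+31=25 >5, r--
l=0 r=10: -6+29=23 >5, r--
l=0 r=9: -6+26=20 >5, r--
l=0 r=8: -6+25=19 >5, r--
l=0 r=7: -6+22=16 >5, r--
l=0 r=6: -6+15=9 >5, r--
l=0 r=5: -6+10=4 <5, l++
l=1 r=5: -4+10=6 >5, r--
l=1 r=4: -4+8=4 <5, l++
l=2 r=4: -1+8=7 >5, r--
l=2 r=3: -1+7=6 >5, r--

no pair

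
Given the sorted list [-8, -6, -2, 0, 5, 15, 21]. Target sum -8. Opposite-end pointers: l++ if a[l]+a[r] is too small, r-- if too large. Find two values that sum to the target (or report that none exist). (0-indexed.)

(-8, 0)

[0,6] -8+21=13 >-8 → r--
[0,5] -8+15=7 >-8 → r--
[0,4] -8+5=-3 >-8 → r--
[0,3] -8+0=-8 → found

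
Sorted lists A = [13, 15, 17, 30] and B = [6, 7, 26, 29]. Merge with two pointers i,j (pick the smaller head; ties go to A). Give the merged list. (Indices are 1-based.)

[i=1,j=1] A[i]=13>B[j]=6 take 6 → j++
[i=1,j=2] A[i]=13>B[j]=7 take 7 → j++
[i=1,j=3] A[i]=13<=B[j]=26 take 13 → i++
[i=2,j=3] A[i]=15<=B[j]=26 take 15 → i++
[i=3,j=3] A[i]=17<=B[j]=26 take 17 → i++
[i=4,j=3] A[i]=30>B[j]=26 take 26 → j++
[i=4,j=4] A[i]=30>B[j]=29 take 29 → j++
[i=4,j=5] B done, take A[i]=30 → i++

[6, 7, 13, 15, 17, 26, 29, 30]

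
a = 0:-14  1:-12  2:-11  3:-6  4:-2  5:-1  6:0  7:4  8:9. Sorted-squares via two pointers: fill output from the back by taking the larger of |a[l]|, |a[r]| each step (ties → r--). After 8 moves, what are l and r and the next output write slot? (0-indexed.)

[0,8] |-14|>|9| out[8]=196 → l++
[1,8] |-12|>|9| out[7]=144 → l++
[2,8] |-11|>|9| out[6]=121 → l++
[3,8] |-6|<=|9| out[5]=81 → r--
[3,7] |-6|>|4| out[4]=36 → l++
[4,7] |-2|<=|4| out[3]=16 → r--
[4,6] |-2|>|0| out[2]=4 → l++
[5,6] |-1|>|0| out[1]=1 → l++

l=6, r=6, next write slot=0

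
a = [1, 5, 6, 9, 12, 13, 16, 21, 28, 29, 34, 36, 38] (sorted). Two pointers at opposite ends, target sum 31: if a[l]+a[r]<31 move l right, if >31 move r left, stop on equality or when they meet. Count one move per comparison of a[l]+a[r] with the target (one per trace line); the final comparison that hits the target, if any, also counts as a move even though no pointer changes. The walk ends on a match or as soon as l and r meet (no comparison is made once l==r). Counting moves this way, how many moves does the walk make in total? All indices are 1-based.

l=1 r=13: 1+38=39 >31, r--
l=1 r=12: 1+36=37 >31, r--
l=1 r=11: 1+34=35 >31, r--
l=1 r=10: 1+29=30 <31, l++
l=2 r=10: 5+29=34 >31, r--
l=2 r=9: 5+28=33 >31, r--
l=2 r=8: 5+21=26 <31, l++
l=3 r=8: 6+21=27 <31, l++
l=4 r=8: 9+21=30 <31, l++
l=5 r=8: 12+21=33 >31, r--
l=5 r=7: 12+16=28 <31, l++
l=6 r=7: 13+16=29 <31, l++

12 moves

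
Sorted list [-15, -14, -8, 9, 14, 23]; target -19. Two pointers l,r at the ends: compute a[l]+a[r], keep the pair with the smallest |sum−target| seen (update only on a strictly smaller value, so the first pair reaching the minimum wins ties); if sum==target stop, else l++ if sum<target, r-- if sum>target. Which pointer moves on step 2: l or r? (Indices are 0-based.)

l=0 r=5: -15+23=8 d=27 *, r--
l=0 r=4: -15+14=-1 d=18 *, r--

r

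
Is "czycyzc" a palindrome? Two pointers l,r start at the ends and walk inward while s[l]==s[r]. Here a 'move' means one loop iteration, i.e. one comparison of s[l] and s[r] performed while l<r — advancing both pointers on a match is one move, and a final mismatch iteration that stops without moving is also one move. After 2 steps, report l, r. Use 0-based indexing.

l=0 r=6: 'c'=='c', l++,r--
l=1 r=5: 'z'=='z', l++,r--

l=2, r=4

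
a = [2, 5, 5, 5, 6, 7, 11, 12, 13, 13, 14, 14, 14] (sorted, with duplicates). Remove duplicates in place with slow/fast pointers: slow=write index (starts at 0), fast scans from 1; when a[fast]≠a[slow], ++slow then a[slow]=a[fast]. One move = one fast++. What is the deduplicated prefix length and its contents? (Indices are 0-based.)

slow=0 fast=1: a[fast]=5≠a[slow]=2 write a[1]=5, slow++,fast++
slow=1 fast=2: a[fast]=5=a[slow] dup, fast++
slow=1 fast=3: a[fast]=5=a[slow] dup, fast++
slow=1 fast=4: a[fast]=6≠a[slow]=5 write a[2]=6, slow++,fast++
slow=2 fast=5: a[fast]=7≠a[slow]=6 write a[3]=7, slow++,fast++
slow=3 fast=6: a[fast]=11≠a[slow]=7 write a[4]=11, slow++,fast++
slow=4 fast=7: a[fast]=12≠a[slow]=11 write a[5]=12, slow++,fast++
slow=5 fast=8: a[fast]=13≠a[slow]=12 write a[6]=13, slow++,fast++
slow=6 fast=9: a[fast]=13=a[slow] dup, fast++
slow=6 fast=10: a[fast]=14≠a[slow]=13 write a[7]=14, slow++,fast++
slow=7 fast=11: a[fast]=14=a[slow] dup, fast++
slow=7 fast=12: a[fast]=14=a[slow] dup, fast++

length 8; prefix = [2, 5, 6, 7, 11, 12, 13, 14]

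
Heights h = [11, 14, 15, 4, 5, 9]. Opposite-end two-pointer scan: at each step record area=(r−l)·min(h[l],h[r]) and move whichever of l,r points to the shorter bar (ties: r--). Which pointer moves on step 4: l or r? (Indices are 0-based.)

l

l=0 r=5: min(11,9)*5=45 best=45 *, r--
l=0 r=4: min(11,5)*4=20 best=45, r--
l=0 r=3: min(11,4)*3=12 best=45, r--
l=0 r=2: min(11,15)*2=22 best=45, l++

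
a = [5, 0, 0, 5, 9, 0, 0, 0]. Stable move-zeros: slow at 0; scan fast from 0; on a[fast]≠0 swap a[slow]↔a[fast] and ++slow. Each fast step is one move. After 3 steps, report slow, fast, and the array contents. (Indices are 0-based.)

slow=0 fast=0: a[fast]=5≠0 swap→a[0]=5, slow++,fast++
slow=1 fast=1: a[fast]=0, fast++
slow=1 fast=2: a[fast]=0, fast++

slow=1, fast=3, a=[5, 0, 0, 5, 9, 0, 0, 0]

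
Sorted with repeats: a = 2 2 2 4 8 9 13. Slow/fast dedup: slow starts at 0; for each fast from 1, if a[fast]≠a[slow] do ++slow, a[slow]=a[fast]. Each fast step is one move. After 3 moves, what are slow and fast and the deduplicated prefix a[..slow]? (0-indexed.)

(s=0,f=1) a[fast]=2=a[slow] dup → fast++
(s=0,f=2) a[fast]=2=a[slow] dup → fast++
(s=0,f=3) a[fast]=4≠a[slow]=2 write a[1]=4 → slow++,fast++

slow=1, fast=4, prefix=[2, 4]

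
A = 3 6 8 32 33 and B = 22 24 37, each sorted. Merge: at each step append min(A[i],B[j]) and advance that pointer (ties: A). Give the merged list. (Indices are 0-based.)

[3, 6, 8, 22, 24, 32, 33, 37]

[i=0,j=0] A[i]=3<=B[j]=22 take 3 → i++
[i=1,j=0] A[i]=6<=B[j]=22 take 6 → i++
[i=2,j=0] A[i]=8<=B[j]=22 take 8 → i++
[i=3,j=0] A[i]=32>B[j]=22 take 22 → j++
[i=3,j=1] A[i]=32>B[j]=24 take 24 → j++
[i=3,j=2] A[i]=32<=B[j]=37 take 32 → i++
[i=4,j=2] A[i]=33<=B[j]=37 take 33 → i++
[i=5,j=2] A done, take B[j]=37 → j++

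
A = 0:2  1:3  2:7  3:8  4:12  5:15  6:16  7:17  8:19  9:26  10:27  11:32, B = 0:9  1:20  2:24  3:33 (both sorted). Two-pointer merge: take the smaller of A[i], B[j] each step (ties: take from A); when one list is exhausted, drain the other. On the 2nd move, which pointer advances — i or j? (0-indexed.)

i=0 j=0: A[i]=2<=B[j]=9 take 2, i++
i=1 j=0: A[i]=3<=B[j]=9 take 3, i++

i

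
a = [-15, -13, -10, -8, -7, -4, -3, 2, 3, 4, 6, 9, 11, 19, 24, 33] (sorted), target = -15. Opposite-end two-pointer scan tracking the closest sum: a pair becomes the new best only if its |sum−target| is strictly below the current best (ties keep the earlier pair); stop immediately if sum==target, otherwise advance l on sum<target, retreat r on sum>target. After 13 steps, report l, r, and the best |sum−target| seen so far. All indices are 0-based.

l=2, r=4, best |Δ|=1

l=0 r=15: -15+33=18 d=33 *, r--
l=0 r=14: -15+24=9 d=24 *, r--
l=0 r=13: -15+19=4 d=19 *, r--
l=0 r=12: -15+11=-4 d=11 *, r--
l=0 r=11: -15+9=-6 d=9 *, r--
l=0 r=10: -15+6=-9 d=6 *, r--
l=0 r=9: -15+4=-11 d=4 *, r--
l=0 r=8: -15+3=-12 d=3 *, r--
l=0 r=7: -15+2=-13 d=2 *, r--
l=0 r=6: -15+-3=-18 d=3, l++
l=1 r=6: -13+-3=-16 d=1 *, l++
l=2 r=6: -10+-3=-13 d=2, r--
l=2 r=5: -10+-4=-14 d=1, r--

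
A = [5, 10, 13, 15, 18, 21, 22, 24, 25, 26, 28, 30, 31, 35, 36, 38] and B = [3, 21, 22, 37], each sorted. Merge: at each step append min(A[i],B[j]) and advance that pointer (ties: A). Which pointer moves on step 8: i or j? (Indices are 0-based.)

j

[i=0,j=0] A[i]=5>B[j]=3 take 3 → j++
[i=0,j=1] A[i]=5<=B[j]=21 take 5 → i++
[i=1,j=1] A[i]=10<=B[j]=21 take 10 → i++
[i=2,j=1] A[i]=13<=B[j]=21 take 13 → i++
[i=3,j=1] A[i]=15<=B[j]=21 take 15 → i++
[i=4,j=1] A[i]=18<=B[j]=21 take 18 → i++
[i=5,j=1] A[i]=21<=B[j]=21 take 21 → i++
[i=6,j=1] A[i]=22>B[j]=21 take 21 → j++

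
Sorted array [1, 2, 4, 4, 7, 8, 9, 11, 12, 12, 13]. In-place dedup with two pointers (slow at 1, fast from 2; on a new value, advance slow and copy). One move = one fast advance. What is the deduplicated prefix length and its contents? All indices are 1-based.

length 9; prefix = [1, 2, 4, 7, 8, 9, 11, 12, 13]

(s=1,f=2) a[fast]=2≠a[slow]=1 write a[2]=2 → slow++,fast++
(s=2,f=3) a[fast]=4≠a[slow]=2 write a[3]=4 → slow++,fast++
(s=3,f=4) a[fast]=4=a[slow] dup → fast++
(s=3,f=5) a[fast]=7≠a[slow]=4 write a[4]=7 → slow++,fast++
(s=4,f=6) a[fast]=8≠a[slow]=7 write a[5]=8 → slow++,fast++
(s=5,f=7) a[fast]=9≠a[slow]=8 write a[6]=9 → slow++,fast++
(s=6,f=8) a[fast]=11≠a[slow]=9 write a[7]=11 → slow++,fast++
(s=7,f=9) a[fast]=12≠a[slow]=11 write a[8]=12 → slow++,fast++
(s=8,f=10) a[fast]=12=a[slow] dup → fast++
(s=8,f=11) a[fast]=13≠a[slow]=12 write a[9]=13 → slow++,fast++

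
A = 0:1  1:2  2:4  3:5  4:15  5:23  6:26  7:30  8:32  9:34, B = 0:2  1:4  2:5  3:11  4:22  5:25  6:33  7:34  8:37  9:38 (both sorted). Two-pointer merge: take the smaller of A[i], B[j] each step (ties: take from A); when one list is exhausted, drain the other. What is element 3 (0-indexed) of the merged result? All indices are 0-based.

merged[3] = 4

[i=0,j=0] A[i]=1<=B[j]=2 take 1 → i++
[i=1,j=0] A[i]=2<=B[j]=2 take 2 → i++
[i=2,j=0] A[i]=4>B[j]=2 take 2 → j++
[i=2,j=1] A[i]=4<=B[j]=4 take 4 → i++
[i=3,j=1] A[i]=5>B[j]=4 take 4 → j++
[i=3,j=2] A[i]=5<=B[j]=5 take 5 → i++
[i=4,j=2] A[i]=15>B[j]=5 take 5 → j++
[i=4,j=3] A[i]=15>B[j]=11 take 11 → j++
[i=4,j=4] A[i]=15<=B[j]=22 take 15 → i++
[i=5,j=4] A[i]=23>B[j]=22 take 22 → j++
[i=5,j=5] A[i]=23<=B[j]=25 take 23 → i++
[i=6,j=5] A[i]=26>B[j]=25 take 25 → j++
[i=6,j=6] A[i]=26<=B[j]=33 take 26 → i++
[i=7,j=6] A[i]=30<=B[j]=33 take 30 → i++
[i=8,j=6] A[i]=32<=B[j]=33 take 32 → i++
[i=9,j=6] A[i]=34>B[j]=33 take 33 → j++
[i=9,j=7] A[i]=34<=B[j]=34 take 34 → i++
[i=10,j=7] A done, take B[j]=34 → j++
[i=10,j=8] A done, take B[j]=37 → j++
[i=10,j=9] A done, take B[j]=38 → j++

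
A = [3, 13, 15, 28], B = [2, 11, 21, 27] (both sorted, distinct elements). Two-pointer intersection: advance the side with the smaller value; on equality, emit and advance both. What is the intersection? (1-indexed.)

intersection = []

i=1 j=1: 3>2, j++
i=1 j=2: 3<11, i++
i=2 j=2: 13>11, j++
i=2 j=3: 13<21, i++
i=3 j=3: 15<21, i++
i=4 j=3: 28>21, j++
i=4 j=4: 28>27, j++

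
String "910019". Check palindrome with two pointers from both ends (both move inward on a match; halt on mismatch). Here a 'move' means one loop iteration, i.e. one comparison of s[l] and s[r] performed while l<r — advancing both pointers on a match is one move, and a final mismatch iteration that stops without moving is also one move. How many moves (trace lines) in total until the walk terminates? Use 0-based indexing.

3 moves

l=0 r=5: '9'=='9', l++,r--
l=1 r=4: '1'=='1', l++,r--
l=2 r=3: '0'=='0', l++,r--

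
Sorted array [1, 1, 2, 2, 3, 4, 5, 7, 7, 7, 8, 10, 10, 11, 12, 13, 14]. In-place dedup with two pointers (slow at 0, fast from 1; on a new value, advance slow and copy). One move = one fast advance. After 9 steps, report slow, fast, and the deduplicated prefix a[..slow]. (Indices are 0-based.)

(s=0,f=1) a[fast]=1=a[slow] dup → fast++
(s=0,f=2) a[fast]=2≠a[slow]=1 write a[1]=2 → slow++,fast++
(s=1,f=3) a[fast]=2=a[slow] dup → fast++
(s=1,f=4) a[fast]=3≠a[slow]=2 write a[2]=3 → slow++,fast++
(s=2,f=5) a[fast]=4≠a[slow]=3 write a[3]=4 → slow++,fast++
(s=3,f=6) a[fast]=5≠a[slow]=4 write a[4]=5 → slow++,fast++
(s=4,f=7) a[fast]=7≠a[slow]=5 write a[5]=7 → slow++,fast++
(s=5,f=8) a[fast]=7=a[slow] dup → fast++
(s=5,f=9) a[fast]=7=a[slow] dup → fast++

slow=5, fast=10, prefix=[1, 2, 3, 4, 5, 7]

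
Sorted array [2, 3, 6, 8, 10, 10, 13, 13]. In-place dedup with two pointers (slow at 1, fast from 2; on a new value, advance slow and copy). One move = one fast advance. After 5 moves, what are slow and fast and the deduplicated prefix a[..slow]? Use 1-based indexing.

slow=5, fast=7, prefix=[2, 3, 6, 8, 10]

slow=1 fast=2: a[fast]=3≠a[slow]=2 write a[2]=3, slow++,fast++
slow=2 fast=3: a[fast]=6≠a[slow]=3 write a[3]=6, slow++,fast++
slow=3 fast=4: a[fast]=8≠a[slow]=6 write a[4]=8, slow++,fast++
slow=4 fast=5: a[fast]=10≠a[slow]=8 write a[5]=10, slow++,fast++
slow=5 fast=6: a[fast]=10=a[slow] dup, fast++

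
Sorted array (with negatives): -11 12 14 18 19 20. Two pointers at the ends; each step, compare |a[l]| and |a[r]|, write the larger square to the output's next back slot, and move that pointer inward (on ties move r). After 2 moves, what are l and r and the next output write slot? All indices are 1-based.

l=1, r=4, next write slot=4

[1,6] |-11|<=|20| out[6]=400 → r--
[1,5] |-11|<=|19| out[5]=361 → r--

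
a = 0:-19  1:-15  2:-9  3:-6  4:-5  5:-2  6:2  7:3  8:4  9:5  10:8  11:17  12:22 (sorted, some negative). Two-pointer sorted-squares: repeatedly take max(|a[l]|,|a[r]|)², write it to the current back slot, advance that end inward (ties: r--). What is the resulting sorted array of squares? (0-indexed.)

l=0 r=12: |-19|<=|22| out[12]=484, r--
l=0 r=11: |-19|>|17| out[11]=361, l++
l=1 r=11: |-15|<=|17| out[10]=289, r--
l=1 r=10: |-15|>|8| out[9]=225, l++
l=2 r=10: |-9|>|8| out[8]=81, l++
l=3 r=10: |-6|<=|8| out[7]=64, r--
l=3 r=9: |-6|>|5| out[6]=36, l++
l=4 r=9: |-5|<=|5| out[5]=25, r--
l=4 r=8: |-5|>|4| out[4]=25, l++
l=5 r=8: |-2|<=|4| out[3]=16, r--
l=5 r=7: |-2|<=|3| out[2]=9, r--
l=5 r=6: |-2|<=|2| out[1]=4, r--
l=5 r=5: |-2|<=|-2| out[0]=4, r--

[4, 4, 9, 16, 25, 25, 36, 64, 81, 225, 289, 361, 484]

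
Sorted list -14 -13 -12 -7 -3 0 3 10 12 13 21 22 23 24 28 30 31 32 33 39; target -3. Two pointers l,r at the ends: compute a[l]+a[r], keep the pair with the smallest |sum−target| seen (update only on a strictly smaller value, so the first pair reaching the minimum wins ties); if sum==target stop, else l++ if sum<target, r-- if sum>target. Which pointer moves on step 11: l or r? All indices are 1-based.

r

l=1 r=20: -14+39=25 d=28 *, r--
l=1 r=19: -14+33=19 d=22 *, r--
l=1 r=18: -14+32=18 d=21 *, r--
l=1 r=17: -14+31=17 d=20 *, r--
l=1 r=16: -14+30=16 d=19 *, r--
l=1 r=15: -14+28=14 d=17 *, r--
l=1 r=14: -14+24=10 d=13 *, r--
l=1 r=13: -14+23=9 d=12 *, r--
l=1 r=12: -14+22=8 d=11 *, r--
l=1 r=11: -14+21=7 d=10 *, r--
l=1 r=10: -14+13=-1 d=2 *, r--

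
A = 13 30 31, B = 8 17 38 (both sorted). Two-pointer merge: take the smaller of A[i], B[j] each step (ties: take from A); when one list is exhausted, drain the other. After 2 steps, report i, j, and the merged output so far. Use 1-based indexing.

[i=1,j=1] A[i]=13>B[j]=8 take 8 → j++
[i=1,j=2] A[i]=13<=B[j]=17 take 13 → i++

i=2, j=2, merged so far=[8, 13]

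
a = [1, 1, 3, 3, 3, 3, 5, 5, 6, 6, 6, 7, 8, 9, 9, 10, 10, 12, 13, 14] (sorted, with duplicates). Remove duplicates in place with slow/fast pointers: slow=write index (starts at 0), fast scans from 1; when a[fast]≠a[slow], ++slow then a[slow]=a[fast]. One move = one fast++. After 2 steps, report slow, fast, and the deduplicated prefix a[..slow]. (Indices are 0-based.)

(s=0,f=1) a[fast]=1=a[slow] dup → fast++
(s=0,f=2) a[fast]=3≠a[slow]=1 write a[1]=3 → slow++,fast++

slow=1, fast=3, prefix=[1, 3]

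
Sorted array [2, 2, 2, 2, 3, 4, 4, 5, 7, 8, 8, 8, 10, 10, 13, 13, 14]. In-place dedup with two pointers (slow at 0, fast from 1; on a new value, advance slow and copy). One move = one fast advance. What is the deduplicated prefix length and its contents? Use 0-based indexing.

length 9; prefix = [2, 3, 4, 5, 7, 8, 10, 13, 14]

slow=0 fast=1: a[fast]=2=a[slow] dup, fast++
slow=0 fast=2: a[fast]=2=a[slow] dup, fast++
slow=0 fast=3: a[fast]=2=a[slow] dup, fast++
slow=0 fast=4: a[fast]=3≠a[slow]=2 write a[1]=3, slow++,fast++
slow=1 fast=5: a[fast]=4≠a[slow]=3 write a[2]=4, slow++,fast++
slow=2 fast=6: a[fast]=4=a[slow] dup, fast++
slow=2 fast=7: a[fast]=5≠a[slow]=4 write a[3]=5, slow++,fast++
slow=3 fast=8: a[fast]=7≠a[slow]=5 write a[4]=7, slow++,fast++
slow=4 fast=9: a[fast]=8≠a[slow]=7 write a[5]=8, slow++,fast++
slow=5 fast=10: a[fast]=8=a[slow] dup, fast++
slow=5 fast=11: a[fast]=8=a[slow] dup, fast++
slow=5 fast=12: a[fast]=10≠a[slow]=8 write a[6]=10, slow++,fast++
slow=6 fast=13: a[fast]=10=a[slow] dup, fast++
slow=6 fast=14: a[fast]=13≠a[slow]=10 write a[7]=13, slow++,fast++
slow=7 fast=15: a[fast]=13=a[slow] dup, fast++
slow=7 fast=16: a[fast]=14≠a[slow]=13 write a[8]=14, slow++,fast++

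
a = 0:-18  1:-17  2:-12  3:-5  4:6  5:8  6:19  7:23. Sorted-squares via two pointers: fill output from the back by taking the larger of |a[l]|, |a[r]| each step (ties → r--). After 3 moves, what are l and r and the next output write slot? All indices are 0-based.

l=0 r=7: |-18|<=|23| out[7]=529, r--
l=0 r=6: |-18|<=|19| out[6]=361, r--
l=0 r=5: |-18|>|8| out[5]=324, l++

l=1, r=5, next write slot=4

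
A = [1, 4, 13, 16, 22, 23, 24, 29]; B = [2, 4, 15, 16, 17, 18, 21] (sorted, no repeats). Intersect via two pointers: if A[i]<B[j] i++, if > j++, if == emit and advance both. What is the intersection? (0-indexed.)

[i=0,j=0] 1<2 → i++
[i=1,j=0] 4>2 → j++
[i=1,j=1] 4==4 emit → i++,j++
[i=2,j=2] 13<15 → i++
[i=3,j=2] 16>15 → j++
[i=3,j=3] 16==16 emit → i++,j++
[i=4,j=4] 22>17 → j++
[i=4,j=5] 22>18 → j++
[i=4,j=6] 22>21 → j++

intersection = [4, 16]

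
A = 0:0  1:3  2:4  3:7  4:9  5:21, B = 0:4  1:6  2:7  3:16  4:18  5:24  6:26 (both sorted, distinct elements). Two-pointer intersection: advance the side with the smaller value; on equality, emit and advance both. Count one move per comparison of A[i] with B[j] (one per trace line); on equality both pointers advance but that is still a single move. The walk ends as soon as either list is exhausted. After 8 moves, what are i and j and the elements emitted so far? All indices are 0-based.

i=5, j=5, emitted=[4, 7]

i=0 j=0: 0<4, i++
i=1 j=0: 3<4, i++
i=2 j=0: 4==4 emit, i++,j++
i=3 j=1: 7>6, j++
i=3 j=2: 7==7 emit, i++,j++
i=4 j=3: 9<16, i++
i=5 j=3: 21>16, j++
i=5 j=4: 21>18, j++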